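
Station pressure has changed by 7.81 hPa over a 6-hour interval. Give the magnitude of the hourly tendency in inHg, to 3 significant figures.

0.0384 inHg per hour

7.81 hPa / 6 h × 0.02953 inHg/hPa = 0.0384 inHg/h.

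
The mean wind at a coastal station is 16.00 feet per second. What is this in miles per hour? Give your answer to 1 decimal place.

1 ft/s = 0.681818 mph, so 16.00 × 0.681818 = 10.9 mph.

10.9 mph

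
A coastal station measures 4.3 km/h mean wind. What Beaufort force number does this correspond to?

4.3 km/h = 1.2 m/s, which is Beaufort 1 (light air, 0.3–1.5 m/s).

Beaufort force 1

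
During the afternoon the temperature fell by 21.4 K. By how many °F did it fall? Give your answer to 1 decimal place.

38.5 °F

A change of 1 °C equals a change of 1.8 °F: Δ°F = 21.4 × 1.8 = 38.5 °F.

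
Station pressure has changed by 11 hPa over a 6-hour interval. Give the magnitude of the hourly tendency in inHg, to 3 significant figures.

11 hPa / 6 h × 0.02953 inHg/hPa = 0.0541 inHg/h.

0.0541 inHg per hour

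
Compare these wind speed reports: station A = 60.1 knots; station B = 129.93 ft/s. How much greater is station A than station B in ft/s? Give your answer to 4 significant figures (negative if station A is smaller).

-28.49 ft/s

station A: 60.1 kt = 101.4374 ft/s.
Difference: 101.4374 − 129.9300 = -28.49 ft/s.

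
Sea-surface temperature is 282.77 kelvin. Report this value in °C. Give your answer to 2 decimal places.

°C = 282.77 − 273.15 = 9.62 °C.

9.62 °C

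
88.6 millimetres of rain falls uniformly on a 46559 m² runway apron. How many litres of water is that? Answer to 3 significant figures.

1 mm over 1 m² is 1 L, so volume = 88.6 × 46559 = 4125127.4 L ≈ 4130000 L.

4130000 litres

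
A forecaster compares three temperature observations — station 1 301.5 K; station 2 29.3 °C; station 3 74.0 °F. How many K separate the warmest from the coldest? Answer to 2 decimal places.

5.97 K

station 1: 301.5 K = 28.350 °C.
station 3: 74.0 °F = 23.333 °C.
Spread: 29.300 − 23.333 = 5.967 °C.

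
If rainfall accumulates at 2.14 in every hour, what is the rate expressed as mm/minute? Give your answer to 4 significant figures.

0.9059 mm/minute

2.14 in/hour × 25.4 mm/in × 0.0166667 hour/minute = 0.9059 mm/minute.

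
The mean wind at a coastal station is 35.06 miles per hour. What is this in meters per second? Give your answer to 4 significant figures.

15.67 m/s

1 mph = 0.44704 m/s, so 35.06 × 0.44704 = 15.67 m/s.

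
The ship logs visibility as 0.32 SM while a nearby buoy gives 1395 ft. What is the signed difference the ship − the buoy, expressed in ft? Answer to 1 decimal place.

the ship: 0.32 SM = 1689.600 ft.
Difference: 1689.600 − 1395.000 = 294.6 ft.

294.6 ft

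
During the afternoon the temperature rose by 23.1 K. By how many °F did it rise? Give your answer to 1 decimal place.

41.6 °F

Converting a difference, only the 9/5 scale factor applies: Δ°F = 23.1 × 1.8 = 41.6 °F.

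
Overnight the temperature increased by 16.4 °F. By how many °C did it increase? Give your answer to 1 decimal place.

For a temperature change the 32° offset cancels: Δ°C = 16.4 × 0.5556 = 9.1 °C.

9.1 °C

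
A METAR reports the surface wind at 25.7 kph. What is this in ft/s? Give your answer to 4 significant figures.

23.42 ft/s

1 km/h = 0.911344 ft/s, so 25.7 × 0.911344 = 23.42 ft/s.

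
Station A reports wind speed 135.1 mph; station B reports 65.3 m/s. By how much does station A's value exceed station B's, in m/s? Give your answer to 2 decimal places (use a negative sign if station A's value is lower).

station A: 135.1 mph = 60.3951 m/s.
Difference: 60.3951 − 65.3000 = -4.90 m/s.

-4.90 m/s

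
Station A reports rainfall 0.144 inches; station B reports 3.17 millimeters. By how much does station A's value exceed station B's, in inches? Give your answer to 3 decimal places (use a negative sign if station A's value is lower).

0.019 in

station B: 3.17 mm = 0.12480 in.
Difference: 0.14400 − 0.12480 = 0.019 in.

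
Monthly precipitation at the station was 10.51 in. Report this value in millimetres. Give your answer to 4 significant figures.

267.0 mm

1 in = 25.4 mm, so 10.51 × 25.4 = 267.0 mm.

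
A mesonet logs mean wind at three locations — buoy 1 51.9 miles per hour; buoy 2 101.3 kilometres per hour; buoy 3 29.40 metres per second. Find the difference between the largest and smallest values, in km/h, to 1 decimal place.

buoy 1: 51.9 mph = 83.525 km/h.
buoy 3: 29.40 m/s = 105.840 km/h.
Spread: 105.840 − 83.525 = 22.3 km/h.

22.3 km/h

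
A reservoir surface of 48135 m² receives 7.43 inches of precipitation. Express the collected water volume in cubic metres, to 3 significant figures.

9080 cubic metres

Depth: 7.43 in × 25.4 = 188.722 mm.
1 mm over 1 m² is 1 L, so volume = 188.722 × 48135 = 9084133.5 L = 9080 m³.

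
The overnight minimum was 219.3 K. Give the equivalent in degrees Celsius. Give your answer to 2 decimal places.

-53.85 °C

°C = 219.3 − 273.15 = -53.85 °C.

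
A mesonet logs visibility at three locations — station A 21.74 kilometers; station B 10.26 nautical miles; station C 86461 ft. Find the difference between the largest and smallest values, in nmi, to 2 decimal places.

station A: 21.74 km = 11.7387 nmi.
station C: 86461 ft = 14.2297 nmi.
Spread: 14.2297 − 10.2600 = 3.97 nmi.

3.97 nmi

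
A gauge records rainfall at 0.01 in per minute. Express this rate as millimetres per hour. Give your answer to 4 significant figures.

0.01 in/minute × 25.4 mm/in × 60 minute/hour = 15.24 mm/hour.

15.24 mm/hour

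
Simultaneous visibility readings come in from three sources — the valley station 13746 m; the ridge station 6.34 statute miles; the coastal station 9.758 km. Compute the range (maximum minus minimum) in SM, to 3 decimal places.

2.478 SM

the valley station: 13746 m = 8.54137 SM.
the coastal station: 9.758 km = 6.06334 SM.
Spread: 8.54137 − 6.06334 = 2.478 SM.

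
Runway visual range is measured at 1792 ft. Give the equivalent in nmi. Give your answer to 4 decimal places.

0.2949 nmi

1 ft = 0.000164579 nmi, so 1792 × 0.000164579 = 0.2949 nmi.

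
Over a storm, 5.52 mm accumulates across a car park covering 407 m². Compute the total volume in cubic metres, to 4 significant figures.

2.247 cubic metres

1 mm over 1 m² is 1 L, so volume = 5.52 × 407 = 2246.64 L = 2.247 m³.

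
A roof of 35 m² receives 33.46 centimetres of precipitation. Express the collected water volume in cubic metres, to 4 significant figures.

Depth: 33.46 cm × 10 = 334.6 mm.
1 mm over 1 m² is 1 L, so volume = 334.6 × 35 = 11711 L = 11.71 m³.

11.71 cubic metres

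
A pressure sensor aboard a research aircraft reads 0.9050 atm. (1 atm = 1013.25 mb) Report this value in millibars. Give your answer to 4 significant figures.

917.0 mb

1 atm = 1013.25 mb, so 0.9050 × 1013.25 = 917.0 mb.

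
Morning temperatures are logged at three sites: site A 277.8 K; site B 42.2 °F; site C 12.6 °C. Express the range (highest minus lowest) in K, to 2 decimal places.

7.95 K

site A: 277.8 K = 4.650 °C.
site B: 42.2 °F = 5.667 °C.
Spread: 12.600 − 4.650 = 7.950 °C.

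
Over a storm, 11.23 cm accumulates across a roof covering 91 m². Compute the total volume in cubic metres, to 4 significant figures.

10.22 cubic metres

Depth: 11.23 cm × 10 = 112.3 mm.
1 mm over 1 m² is 1 L, so volume = 112.3 × 91 = 10219.3 L = 10.22 m³.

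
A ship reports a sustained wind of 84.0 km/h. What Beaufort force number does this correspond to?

Beaufort force 9

84.0 km/h = 23.3 m/s, which is Beaufort 9 (strong gale, 20.8–24.4 m/s).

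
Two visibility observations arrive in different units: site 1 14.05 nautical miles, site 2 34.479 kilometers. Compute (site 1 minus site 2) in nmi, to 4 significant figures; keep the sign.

-4.567 nmi

site 2: 34.479 km = 18.61717 nmi.
Difference: 14.05000 − 18.61717 = -4.567 nmi.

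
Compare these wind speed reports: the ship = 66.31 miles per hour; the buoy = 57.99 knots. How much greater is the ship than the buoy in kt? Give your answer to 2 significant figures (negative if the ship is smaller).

the ship: 66.31 mph = 57.6218 kt.
Difference: 57.6218 − 57.9900 = -0.37 kt.

-0.37 kt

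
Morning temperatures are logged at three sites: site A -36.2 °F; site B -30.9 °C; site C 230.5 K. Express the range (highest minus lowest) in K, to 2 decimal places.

11.75 K

site A: -36.2 °F = -37.889 °C.
site C: 230.5 K = -42.650 °C.
Spread: (-30.900) − (-42.650) = 11.750 °C.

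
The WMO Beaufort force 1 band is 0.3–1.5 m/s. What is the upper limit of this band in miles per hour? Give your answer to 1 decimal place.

0.3–1.5 m/s × 2.237 = 0.7–3.4 mph.

3.4 mph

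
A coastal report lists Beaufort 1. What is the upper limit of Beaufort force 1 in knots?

Beaufort 1 (light air) spans 1–3 knots.

3 kt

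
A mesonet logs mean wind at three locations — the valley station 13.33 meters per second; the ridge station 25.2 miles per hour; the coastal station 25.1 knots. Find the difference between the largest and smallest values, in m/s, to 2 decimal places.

2.06 m/s

the ridge station: 25.2 mph = 11.2654 m/s.
the coastal station: 25.1 kt = 12.9126 m/s.
Spread: 13.3300 − 11.2654 = 2.06 m/s.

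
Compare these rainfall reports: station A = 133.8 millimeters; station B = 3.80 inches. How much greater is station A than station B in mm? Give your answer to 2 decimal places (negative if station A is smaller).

37.28 mm

station B: 3.80 in = 96.5200 mm.
Difference: 133.8000 − 96.5200 = 37.28 mm.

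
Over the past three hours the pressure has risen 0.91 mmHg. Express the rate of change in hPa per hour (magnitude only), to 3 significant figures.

0.404 hPa per hour

0.91 mmHg / 3 h × 1.33322 hPa/mmHg = 0.404 hPa/h.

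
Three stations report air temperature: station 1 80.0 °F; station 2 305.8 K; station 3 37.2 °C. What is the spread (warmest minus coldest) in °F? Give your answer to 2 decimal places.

18.96 °F

station 1: 80.0 °F = 26.667 °C.
station 2: 305.8 K = 32.650 °C.
Spread: 37.200 − 26.667 = 10.533 °C = 18.96 °F.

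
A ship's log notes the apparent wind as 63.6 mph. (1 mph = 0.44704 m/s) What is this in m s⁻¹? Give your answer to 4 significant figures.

1 mph = 0.44704 m/s, so 63.6 × 0.44704 = 28.43 m/s.

28.43 m/s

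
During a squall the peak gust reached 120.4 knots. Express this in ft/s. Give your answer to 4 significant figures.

1 kt = 1.68781 ft/s, so 120.4 × 1.68781 = 203.2 ft/s.

203.2 ft/s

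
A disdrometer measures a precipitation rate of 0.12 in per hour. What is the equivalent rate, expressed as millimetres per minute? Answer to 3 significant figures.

0.0508 mm/minute

0.12 in/hour × 25.4 mm/in × 0.0166667 hour/minute = 0.0508 mm/minute.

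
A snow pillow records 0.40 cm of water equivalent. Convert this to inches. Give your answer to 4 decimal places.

1 cm = 0.393701 in, so 0.40 × 0.393701 = 0.1575 in.

0.1575 in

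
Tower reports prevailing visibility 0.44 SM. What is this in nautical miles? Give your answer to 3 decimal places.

1 SM = 0.868976 nmi, so 0.44 × 0.868976 = 0.382 nmi.

0.382 nmi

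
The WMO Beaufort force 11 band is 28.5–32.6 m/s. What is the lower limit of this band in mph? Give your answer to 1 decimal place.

63.8 mph

28.5–32.6 m/s × 2.237 = 63.8–72.9 mph.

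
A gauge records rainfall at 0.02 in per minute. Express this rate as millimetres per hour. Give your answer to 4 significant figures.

30.48 mm/hour

0.02 in/minute × 25.4 mm/in × 60 minute/hour = 30.48 mm/hour.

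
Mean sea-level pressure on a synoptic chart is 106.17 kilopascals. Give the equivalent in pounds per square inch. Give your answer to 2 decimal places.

15.40 psi

1 kPa = 0.145038 psi, so 106.17 × 0.145038 = 15.40 psi.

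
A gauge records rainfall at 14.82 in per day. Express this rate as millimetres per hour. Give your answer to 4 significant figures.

15.68 mm/hour

14.82 in/day × 25.4 mm/in × 0.0416667 day/hour = 15.68 mm/hour.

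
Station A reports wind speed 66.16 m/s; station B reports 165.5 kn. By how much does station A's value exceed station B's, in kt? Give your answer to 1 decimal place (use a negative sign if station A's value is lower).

station A: 66.16 m/s = 128.605 kt.
Difference: 128.605 − 165.500 = -36.9 kt.

-36.9 kt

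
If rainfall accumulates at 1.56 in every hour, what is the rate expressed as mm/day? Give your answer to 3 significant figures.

1.56 in/hour × 25.4 mm/in × 24 hour/day = 951 mm/day.

951 mm/day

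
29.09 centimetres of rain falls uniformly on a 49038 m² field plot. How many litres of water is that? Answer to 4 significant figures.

14270000 litres

Depth: 29.09 cm × 10 = 290.9 mm.
1 mm over 1 m² is 1 L, so volume = 290.9 × 49038 = 14265154 L ≈ 14270000 L.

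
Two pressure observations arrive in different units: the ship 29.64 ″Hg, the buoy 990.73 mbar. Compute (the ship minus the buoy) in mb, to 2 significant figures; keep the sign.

13 mb

the ship: 29.64 inHg = 1003.73 mb.
Difference: 1003.73 − 990.73 = 13 mb.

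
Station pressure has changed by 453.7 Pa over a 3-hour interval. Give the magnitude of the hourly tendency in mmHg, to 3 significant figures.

1.13 mmHg per hour

453.7 Pa / 3 h × 0.00750062 mmHg/Pa = 1.13 mmHg/h.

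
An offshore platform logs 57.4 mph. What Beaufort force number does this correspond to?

Beaufort force 10

57.4 mph = 25.7 m/s, which is Beaufort 10 (storm, 24.5–28.4 m/s).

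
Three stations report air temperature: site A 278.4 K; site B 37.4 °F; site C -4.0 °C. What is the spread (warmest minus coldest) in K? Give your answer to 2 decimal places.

9.25 K

site A: 278.4 K = 5.250 °C.
site B: 37.4 °F = 3.000 °C.
Spread: 5.250 − (-4.000) = 9.250 °C.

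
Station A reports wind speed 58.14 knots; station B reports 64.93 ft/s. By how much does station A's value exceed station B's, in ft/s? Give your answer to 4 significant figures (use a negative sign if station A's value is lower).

station A: 58.14 kt = 98.1293 ft/s.
Difference: 98.1293 − 64.9300 = 33.20 ft/s.

33.20 ft/s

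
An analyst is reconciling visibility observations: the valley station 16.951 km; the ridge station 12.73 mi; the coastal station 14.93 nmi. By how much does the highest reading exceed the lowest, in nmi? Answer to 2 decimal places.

the valley station: 16.951 km = 9.1528 nmi.
the ridge station: 12.73 SM = 11.0621 nmi.
Spread: 14.9300 − 9.1528 = 5.78 nmi.

5.78 nmi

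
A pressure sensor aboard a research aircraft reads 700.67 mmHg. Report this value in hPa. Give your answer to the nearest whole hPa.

1 mmHg = 1.33322 hPa, so 700.67 × 1.33322 = 934 hPa.

934 hPa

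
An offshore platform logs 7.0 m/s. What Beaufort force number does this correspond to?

7.0 m/s lies in the Beaufort 4 band (moderate breeze, 5.5–7.9 m/s).

Beaufort force 4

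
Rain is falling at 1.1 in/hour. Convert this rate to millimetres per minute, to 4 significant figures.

1.1 in/hour × 25.4 mm/in × 0.0166667 hour/minute = 0.4657 mm/minute.

0.4657 mm/minute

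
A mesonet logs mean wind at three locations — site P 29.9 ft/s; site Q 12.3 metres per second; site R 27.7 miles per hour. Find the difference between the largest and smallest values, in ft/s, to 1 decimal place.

10.7 ft/s

site Q: 12.3 m/s = 40.354 ft/s.
site R: 27.7 mph = 40.627 ft/s.
Spread: 40.627 − 29.900 = 10.7 ft/s.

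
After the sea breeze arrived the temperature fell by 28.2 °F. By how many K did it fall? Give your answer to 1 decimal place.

15.7 K

Converting a difference, only the 9/5 scale factor applies: ΔK = 28.2 × 0.5556 = 15.7 K.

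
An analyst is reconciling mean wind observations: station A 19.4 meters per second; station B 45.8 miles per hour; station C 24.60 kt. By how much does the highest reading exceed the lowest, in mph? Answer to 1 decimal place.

17.5 mph

station A: 19.4 m/s = 43.397 mph.
station C: 24.60 kt = 28.309 mph.
Spread: 45.800 − 28.309 = 17.5 mph.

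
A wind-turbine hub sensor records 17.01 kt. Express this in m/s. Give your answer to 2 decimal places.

8.75 m/s

1 kt = 0.514444 m/s, so 17.01 × 0.514444 = 8.75 m/s.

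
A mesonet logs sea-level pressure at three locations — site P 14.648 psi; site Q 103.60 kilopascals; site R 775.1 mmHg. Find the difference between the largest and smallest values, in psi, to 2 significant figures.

0.38 psi

site Q: 103.60 kPa = 15.0259 psi.
site R: 775.1 mmHg = 14.9879 psi.
Spread: 15.0259 − 14.6480 = 0.38 psi.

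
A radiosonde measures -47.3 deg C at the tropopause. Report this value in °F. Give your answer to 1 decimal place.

°F = °C × 9/5 + 32 = -47.3 × 1.8 + 32 = -53.1 °F.

-53.1 °F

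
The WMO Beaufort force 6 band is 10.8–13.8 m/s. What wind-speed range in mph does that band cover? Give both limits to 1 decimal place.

24.2 to 30.9 mph

10.8–13.8 m/s × 2.237 = 24.2–30.9 mph.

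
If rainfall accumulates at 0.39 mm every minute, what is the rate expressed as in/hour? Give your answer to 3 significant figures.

0.921 in/hour

0.39 mm/minute × 0.0393701 in/mm × 60 minute/hour = 0.921 in/hour.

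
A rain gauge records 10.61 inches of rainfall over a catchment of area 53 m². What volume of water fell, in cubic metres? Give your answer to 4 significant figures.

Depth: 10.61 in × 25.4 = 269.494 mm.
1 mm over 1 m² is 1 L, so volume = 269.494 × 53 = 14283.182 L = 14.28 m³.

14.28 cubic metres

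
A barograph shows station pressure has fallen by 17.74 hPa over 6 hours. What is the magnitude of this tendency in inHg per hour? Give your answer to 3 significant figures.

0.0873 inHg per hour

17.74 hPa / 6 h × 0.02953 inHg/hPa = 0.0873 inHg/h.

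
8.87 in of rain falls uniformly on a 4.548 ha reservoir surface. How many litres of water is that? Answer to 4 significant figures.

Depth: 8.87 in × 25.4 = 225.298 mm.
Area: 4.548 ha = 45480 m².
1 mm over 1 m² is 1 L, so volume = 225.298 × 45480 = 10246553 L ≈ 10250000 L.

10250000 litres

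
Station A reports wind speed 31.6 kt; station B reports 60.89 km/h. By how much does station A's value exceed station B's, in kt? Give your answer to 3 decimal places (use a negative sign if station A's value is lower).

-1.278 kt

station B: 60.89 km/h = 32.87797 kt.
Difference: 31.60000 − 32.87797 = -1.278 kt.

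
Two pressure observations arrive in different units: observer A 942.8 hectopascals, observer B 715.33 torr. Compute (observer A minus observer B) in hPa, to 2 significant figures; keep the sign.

observer B: 715.33 mmHg = 953.70 hPa.
Difference: 942.80 − 953.70 = -11 hPa.

-11 hPa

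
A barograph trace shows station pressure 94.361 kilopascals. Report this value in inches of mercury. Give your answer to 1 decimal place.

27.9 inHg

1 kPa = 0.2953 inHg, so 94.361 × 0.2953 = 27.9 inHg.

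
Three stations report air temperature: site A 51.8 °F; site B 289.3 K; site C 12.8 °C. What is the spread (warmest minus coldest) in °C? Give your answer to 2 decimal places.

5.15 °C

site A: 51.8 °F = 11.000 °C.
site B: 289.3 K = 16.150 °C.
Spread: 16.150 − 11.000 = 5.150 °C.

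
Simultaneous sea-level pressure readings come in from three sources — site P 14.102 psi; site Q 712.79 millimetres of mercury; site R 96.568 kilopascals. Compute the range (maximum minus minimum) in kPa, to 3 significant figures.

2.20 kPa

site P: 14.102 psi = 97.2299 kPa.
site Q: 712.79 mmHg = 95.0309 kPa.
Spread: 97.2299 − 95.0309 = 2.20 kPa.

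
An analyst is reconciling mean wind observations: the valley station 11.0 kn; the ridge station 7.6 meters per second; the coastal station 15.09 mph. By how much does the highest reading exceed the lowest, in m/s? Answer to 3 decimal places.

1.941 m/s

the valley station: 11.0 kt = 5.65889 m/s.
the coastal station: 15.09 mph = 6.74583 m/s.
Spread: 7.60000 − 5.65889 = 1.941 m/s.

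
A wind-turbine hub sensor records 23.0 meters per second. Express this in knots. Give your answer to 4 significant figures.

1 m/s = 1.94384 kt, so 23.0 × 1.94384 = 44.71 kt.

44.71 kt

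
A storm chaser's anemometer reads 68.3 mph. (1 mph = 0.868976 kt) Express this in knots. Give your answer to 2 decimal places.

59.35 kt

1 mph = 0.868976 kt, so 68.3 × 0.868976 = 59.35 kt.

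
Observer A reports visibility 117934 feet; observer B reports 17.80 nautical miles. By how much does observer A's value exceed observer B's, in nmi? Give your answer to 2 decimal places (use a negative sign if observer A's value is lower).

1.61 nmi

observer A: 117934 ft = 19.4094 nmi.
Difference: 19.4094 − 17.8000 = 1.61 nmi.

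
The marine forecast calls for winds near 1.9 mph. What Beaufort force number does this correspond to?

Beaufort force 1

1.9 mph = 0.8 m/s, which is Beaufort 1 (light air, 0.3–1.5 m/s).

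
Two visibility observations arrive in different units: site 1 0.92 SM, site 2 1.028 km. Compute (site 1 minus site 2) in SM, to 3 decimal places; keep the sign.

0.281 SM

site 2: 1.028 km = 0.63877 SM.
Difference: 0.92000 − 0.63877 = 0.281 SM.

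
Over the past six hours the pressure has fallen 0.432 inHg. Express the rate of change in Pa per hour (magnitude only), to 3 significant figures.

244 Pa per hour

0.432 inHg / 6 h × 3386.39 Pa/inHg = 244 Pa/h.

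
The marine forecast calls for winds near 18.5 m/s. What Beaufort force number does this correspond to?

Beaufort force 8

18.5 m/s lies in the Beaufort 8 band (gale, 17.2–20.7 m/s).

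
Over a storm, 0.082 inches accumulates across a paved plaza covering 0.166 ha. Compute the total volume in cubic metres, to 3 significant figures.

Depth: 0.082 in × 25.4 = 2.0828 mm.
Area: 0.166 ha = 1660 m².
1 mm over 1 m² is 1 L, so volume = 2.0828 × 1660 = 3457.448 L = 3.46 m³.

3.46 cubic metres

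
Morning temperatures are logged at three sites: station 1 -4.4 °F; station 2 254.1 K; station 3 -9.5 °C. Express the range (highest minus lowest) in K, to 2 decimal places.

station 1: -4.4 °F = -20.222 °C.
station 2: 254.1 K = -19.050 °C.
Spread: (-9.500) − (-20.222) = 10.722 °C.

10.72 K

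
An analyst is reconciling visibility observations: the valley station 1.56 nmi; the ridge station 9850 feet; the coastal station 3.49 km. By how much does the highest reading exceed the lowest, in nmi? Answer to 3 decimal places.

0.324 nmi

the ridge station: 9850 ft = 1.62110 nmi.
the coastal station: 3.49 km = 1.88445 nmi.
Spread: 1.88445 − 1.56000 = 0.324 nmi.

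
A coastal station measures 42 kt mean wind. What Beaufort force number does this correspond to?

42 kt lies in the Beaufort 9 band (strong gale, 41–47 kt).

Beaufort force 9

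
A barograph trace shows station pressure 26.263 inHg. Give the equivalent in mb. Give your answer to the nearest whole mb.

1 inHg = 33.8639 mb, so 26.263 × 33.8639 = 889 mb.

889 mb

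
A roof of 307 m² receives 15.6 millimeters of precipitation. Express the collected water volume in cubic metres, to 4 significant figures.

1 mm over 1 m² is 1 L, so volume = 15.6 × 307 = 4789.2 L = 4.789 m³.

4.789 cubic metres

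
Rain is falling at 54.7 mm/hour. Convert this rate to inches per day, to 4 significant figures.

51.69 in/day

54.7 mm/hour × 0.0393701 in/mm × 24 hour/day = 51.69 in/day.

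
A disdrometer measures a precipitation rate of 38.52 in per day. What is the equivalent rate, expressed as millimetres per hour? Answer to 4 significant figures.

40.77 mm/hour

38.52 in/day × 25.4 mm/in × 0.0416667 day/hour = 40.77 mm/hour.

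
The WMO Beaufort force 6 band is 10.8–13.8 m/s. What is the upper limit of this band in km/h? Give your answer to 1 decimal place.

10.8–13.8 m/s × 3.6 = 38.9–49.7 km/h.

49.7 km/h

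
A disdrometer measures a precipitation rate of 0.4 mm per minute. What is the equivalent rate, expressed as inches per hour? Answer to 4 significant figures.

0.4 mm/minute × 0.0393701 in/mm × 60 minute/hour = 0.9449 in/hour.

0.9449 in/hour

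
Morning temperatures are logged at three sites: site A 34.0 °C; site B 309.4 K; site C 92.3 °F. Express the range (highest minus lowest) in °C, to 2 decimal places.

site B: 309.4 K = 36.250 °C.
site C: 92.3 °F = 33.500 °C.
Spread: 36.250 − 33.500 = 2.750 °C.

2.75 °C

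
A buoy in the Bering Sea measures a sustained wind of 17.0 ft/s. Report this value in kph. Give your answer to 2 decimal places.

1 ft/s = 1.09728 km/h, so 17.0 × 1.09728 = 18.65 km/h.

18.65 km/h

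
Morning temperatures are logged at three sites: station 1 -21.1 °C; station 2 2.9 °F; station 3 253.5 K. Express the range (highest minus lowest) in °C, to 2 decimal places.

station 2: 2.9 °F = -16.167 °C.
station 3: 253.5 K = -19.650 °C.
Spread: (-16.167) − (-21.100) = 4.933 °C.

4.93 °C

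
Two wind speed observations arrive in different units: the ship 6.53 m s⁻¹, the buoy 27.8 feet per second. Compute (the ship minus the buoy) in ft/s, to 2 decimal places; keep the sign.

the ship: 6.53 m/s = 21.4239 ft/s.
Difference: 21.4239 − 27.8000 = -6.38 ft/s.

-6.38 ft/s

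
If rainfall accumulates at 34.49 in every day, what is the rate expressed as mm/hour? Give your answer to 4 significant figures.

34.49 in/day × 25.4 mm/in × 0.0416667 day/hour = 36.50 mm/hour.

36.50 mm/hour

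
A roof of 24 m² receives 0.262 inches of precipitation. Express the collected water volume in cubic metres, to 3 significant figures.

0.160 cubic metres

Depth: 0.262 in × 25.4 = 6.6548 mm.
1 mm over 1 m² is 1 L, so volume = 6.6548 × 24 = 159.7152 L = 0.160 m³.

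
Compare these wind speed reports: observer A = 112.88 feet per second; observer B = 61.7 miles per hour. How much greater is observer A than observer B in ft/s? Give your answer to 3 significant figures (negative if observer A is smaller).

22.4 ft/s

observer B: 61.7 mph = 90.493 ft/s.
Difference: 112.880 − 90.493 = 22.4 ft/s.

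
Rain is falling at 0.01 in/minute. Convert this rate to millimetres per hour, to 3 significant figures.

15.2 mm/hour

0.01 in/minute × 25.4 mm/in × 60 minute/hour = 15.2 mm/hour.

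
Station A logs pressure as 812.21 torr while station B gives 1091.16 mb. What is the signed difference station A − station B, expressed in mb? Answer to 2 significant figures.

-8.3 mb

station A: 812.21 mmHg = 1082.858 mb.
Difference: 1082.858 − 1091.160 = -8.3 mb.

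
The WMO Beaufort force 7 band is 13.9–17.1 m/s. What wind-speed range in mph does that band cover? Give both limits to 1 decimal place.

13.9–17.1 m/s × 2.237 = 31.1–38.3 mph.

31.1 to 38.3 mph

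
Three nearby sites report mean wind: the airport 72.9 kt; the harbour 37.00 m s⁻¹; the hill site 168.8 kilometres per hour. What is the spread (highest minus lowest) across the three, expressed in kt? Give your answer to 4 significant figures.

19.22 kt

the harbour: 37.00 m/s = 71.9222 kt.
the hill site: 168.8 km/h = 91.1447 kt.
Spread: 91.1447 − 71.9222 = 19.22 kt.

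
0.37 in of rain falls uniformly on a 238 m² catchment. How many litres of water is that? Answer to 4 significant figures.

Depth: 0.37 in × 25.4 = 9.398 mm.
1 mm over 1 m² is 1 L, so volume = 9.398 × 238 = 2236.724 L ≈ 2237 L.

2237 litres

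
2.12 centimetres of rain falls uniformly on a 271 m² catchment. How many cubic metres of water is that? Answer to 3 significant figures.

Depth: 2.12 cm × 10 = 21.2 mm.
1 mm over 1 m² is 1 L, so volume = 21.2 × 271 = 5745.2 L = 5.75 m³.

5.75 cubic metres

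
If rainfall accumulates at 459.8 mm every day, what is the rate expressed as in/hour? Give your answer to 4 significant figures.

459.8 mm/day × 0.0393701 in/mm × 0.0416667 day/hour = 0.7543 in/hour.

0.7543 in/hour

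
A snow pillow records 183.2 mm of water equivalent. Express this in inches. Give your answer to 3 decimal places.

1 mm = 0.0393701 in, so 183.2 × 0.0393701 = 7.213 in.

7.213 in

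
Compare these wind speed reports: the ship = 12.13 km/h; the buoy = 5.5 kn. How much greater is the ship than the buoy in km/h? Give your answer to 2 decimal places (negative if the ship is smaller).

the buoy: 5.5 kt = 10.1860 km/h.
Difference: 12.1300 − 10.1860 = 1.94 km/h.

1.94 km/h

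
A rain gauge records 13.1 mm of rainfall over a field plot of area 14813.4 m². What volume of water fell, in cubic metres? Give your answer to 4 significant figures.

1 mm over 1 m² is 1 L, so volume = 13.1 × 14813.4 = 194055.54 L = 194.1 m³.

194.1 cubic metres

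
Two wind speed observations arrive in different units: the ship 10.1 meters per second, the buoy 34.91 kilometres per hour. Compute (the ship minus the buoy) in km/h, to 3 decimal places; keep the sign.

the ship: 10.1 m/s = 36.36000 km/h.
Difference: 36.36000 − 34.91000 = 1.450 km/h.

1.450 km/h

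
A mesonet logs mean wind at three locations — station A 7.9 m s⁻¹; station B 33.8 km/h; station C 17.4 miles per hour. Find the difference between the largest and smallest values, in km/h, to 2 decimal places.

station A: 7.9 m/s = 28.4400 km/h.
station C: 17.4 mph = 28.0026 km/h.
Spread: 33.8000 − 28.0026 = 5.80 km/h.

5.80 km/h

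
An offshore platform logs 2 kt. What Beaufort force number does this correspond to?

Beaufort force 1

2 kt lies in the Beaufort 1 band (light air, 1–3 kt).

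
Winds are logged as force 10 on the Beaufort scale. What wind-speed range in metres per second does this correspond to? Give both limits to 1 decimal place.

Beaufort 10 (storm) spans 24.5–28.4 m/s.

24.5 to 28.4 m/s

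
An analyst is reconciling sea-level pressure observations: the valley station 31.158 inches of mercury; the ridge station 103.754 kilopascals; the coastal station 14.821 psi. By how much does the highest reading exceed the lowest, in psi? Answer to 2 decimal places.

the valley station: 31.158 inHg = 15.3034 psi.
the ridge station: 103.754 kPa = 15.0482 psi.
Spread: 15.3034 − 14.8210 = 0.48 psi.

0.48 psi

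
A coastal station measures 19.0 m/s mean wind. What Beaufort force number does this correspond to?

Beaufort force 8

19.0 m/s lies in the Beaufort 8 band (gale, 17.2–20.7 m/s).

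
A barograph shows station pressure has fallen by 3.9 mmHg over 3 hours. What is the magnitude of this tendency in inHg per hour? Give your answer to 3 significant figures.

3.9 mmHg / 3 h × 0.0393701 inHg/mmHg = 0.0512 inHg/h.

0.0512 inHg per hour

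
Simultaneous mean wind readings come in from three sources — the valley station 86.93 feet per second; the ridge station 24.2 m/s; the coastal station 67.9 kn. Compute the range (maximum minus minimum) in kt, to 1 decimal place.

the valley station: 86.93 ft/s = 51.505 kt.
the ridge station: 24.2 m/s = 47.041 kt.
Spread: 67.900 − 47.041 = 20.9 kt.

20.9 kt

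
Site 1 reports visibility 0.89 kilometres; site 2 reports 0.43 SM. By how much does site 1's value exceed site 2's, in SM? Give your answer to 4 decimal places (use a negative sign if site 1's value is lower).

site 1: 0.89 km = 0.553020 SM.
Difference: 0.553020 − 0.430000 = 0.1230 SM.

0.1230 SM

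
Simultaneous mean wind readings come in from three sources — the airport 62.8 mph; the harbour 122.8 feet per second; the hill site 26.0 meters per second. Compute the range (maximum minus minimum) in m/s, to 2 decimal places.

the airport: 62.8 mph = 28.0741 m/s.
the harbour: 122.8 ft/s = 37.4294 m/s.
Spread: 37.4294 − 26.0000 = 11.43 m/s.

11.43 m/s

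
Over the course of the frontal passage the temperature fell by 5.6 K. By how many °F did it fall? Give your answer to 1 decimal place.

10.1 °F

Converting a difference, only the 9/5 scale factor applies: Δ°F = 5.6 × 1.8 = 10.1 °F.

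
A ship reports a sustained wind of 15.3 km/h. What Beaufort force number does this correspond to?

15.3 km/h = 4.2 m/s, which is Beaufort 3 (gentle breeze, 3.4–5.4 m/s).

Beaufort force 3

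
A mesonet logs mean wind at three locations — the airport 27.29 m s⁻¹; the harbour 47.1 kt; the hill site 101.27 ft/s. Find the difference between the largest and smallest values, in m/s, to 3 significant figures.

6.64 m/s

the harbour: 47.1 kt = 24.2303 m/s.
the hill site: 101.27 ft/s = 30.8671 m/s.
Spread: 30.8671 − 24.2303 = 6.64 m/s.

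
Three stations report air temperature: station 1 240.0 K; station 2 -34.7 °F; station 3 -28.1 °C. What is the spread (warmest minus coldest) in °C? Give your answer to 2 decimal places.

station 1: 240.0 K = -33.150 °C.
station 2: -34.7 °F = -37.056 °C.
Spread: (-28.100) − (-37.056) = 8.956 °C.

8.96 °C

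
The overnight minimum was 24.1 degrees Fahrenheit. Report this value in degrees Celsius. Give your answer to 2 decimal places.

-4.39 °C

°C = (°F − 32) × 5/9 = (24.1 − 32) / 1.8 = -4.39 °C.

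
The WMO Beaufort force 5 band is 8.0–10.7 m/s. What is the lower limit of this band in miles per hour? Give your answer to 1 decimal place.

8.0–10.7 m/s × 2.237 = 17.9–23.9 mph.

17.9 mph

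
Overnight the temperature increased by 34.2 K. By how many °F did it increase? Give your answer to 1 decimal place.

61.6 °F

Converting a difference, only the 9/5 scale factor applies: Δ°F = 34.2 × 1.8 = 61.6 °F.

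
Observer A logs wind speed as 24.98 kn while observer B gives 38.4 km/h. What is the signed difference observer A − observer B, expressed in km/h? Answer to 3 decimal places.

7.863 km/h

observer A: 24.98 kt = 46.26296 km/h.
Difference: 46.26296 − 38.40000 = 7.863 km/h.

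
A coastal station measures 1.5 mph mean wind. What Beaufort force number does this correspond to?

1.5 mph = 0.7 m/s, which is Beaufort 1 (light air, 0.3–1.5 m/s).

Beaufort force 1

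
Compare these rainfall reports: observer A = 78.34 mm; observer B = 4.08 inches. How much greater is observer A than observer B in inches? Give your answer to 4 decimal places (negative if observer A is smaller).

-0.9957 in

observer A: 78.34 mm = 3.084252 in.
Difference: 3.084252 − 4.080000 = -0.9957 in.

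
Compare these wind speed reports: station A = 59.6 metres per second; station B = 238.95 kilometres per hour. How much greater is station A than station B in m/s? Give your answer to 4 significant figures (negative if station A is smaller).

-6.775 m/s

station B: 238.95 km/h = 66.37500 m/s.
Difference: 59.60000 − 66.37500 = -6.775 m/s.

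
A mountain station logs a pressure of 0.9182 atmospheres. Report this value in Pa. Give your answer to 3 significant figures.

1 atm = 101325 Pa, so 0.9182 × 101325 = 93000 Pa.

93000 Pa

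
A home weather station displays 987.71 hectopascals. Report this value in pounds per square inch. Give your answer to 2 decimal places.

14.33 psi

1 hPa = 0.0145038 psi, so 987.71 × 0.0145038 = 14.33 psi.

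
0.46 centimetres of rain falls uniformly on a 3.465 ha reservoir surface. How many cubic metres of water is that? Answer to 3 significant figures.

Depth: 0.46 cm × 10 = 4.6 mm.
Area: 3.465 ha = 34650 m².
1 mm over 1 m² is 1 L, so volume = 4.6 × 34650 = 159390 L = 159 m³.

159 cubic metres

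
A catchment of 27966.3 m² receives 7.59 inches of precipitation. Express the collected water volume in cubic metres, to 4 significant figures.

Depth: 7.59 in × 25.4 = 192.786 mm.
1 mm over 1 m² is 1 L, so volume = 192.786 × 27966.3 = 5391511.1 L = 5392 m³.

5392 cubic metres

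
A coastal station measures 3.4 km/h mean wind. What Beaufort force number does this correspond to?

Beaufort force 1

3.4 km/h = 0.9 m/s, which is Beaufort 1 (light air, 0.3–1.5 m/s).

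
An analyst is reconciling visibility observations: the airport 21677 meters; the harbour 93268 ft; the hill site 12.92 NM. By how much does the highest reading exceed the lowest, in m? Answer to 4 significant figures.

the harbour: 93268 ft = 28428.09 m.
the hill site: 12.92 nmi = 23927.84 m.
Spread: 28428.09 − 21677.00 = 6751 m.

6751 m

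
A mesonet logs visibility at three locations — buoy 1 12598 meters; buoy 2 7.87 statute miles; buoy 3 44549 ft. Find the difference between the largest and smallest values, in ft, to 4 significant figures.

3217 ft

buoy 1: 12598 m = 41332.02 ft.
buoy 2: 7.87 SM = 41553.60 ft.
Spread: 44549.00 − 41332.02 = 3217 ft.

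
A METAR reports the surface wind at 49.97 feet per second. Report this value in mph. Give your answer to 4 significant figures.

34.07 mph

1 ft/s = 0.681818 mph, so 49.97 × 0.681818 = 34.07 mph.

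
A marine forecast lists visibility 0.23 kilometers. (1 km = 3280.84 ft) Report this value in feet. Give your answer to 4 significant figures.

754.6 ft

1 km = 3280.84 ft, so 0.23 × 3280.84 = 754.6 ft.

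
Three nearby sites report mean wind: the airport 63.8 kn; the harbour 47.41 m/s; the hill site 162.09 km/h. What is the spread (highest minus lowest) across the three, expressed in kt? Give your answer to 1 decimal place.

28.4 kt

the harbour: 47.41 m/s = 92.158 kt.
the hill site: 162.09 km/h = 87.522 kt.
Spread: 92.158 − 63.800 = 28.4 kt.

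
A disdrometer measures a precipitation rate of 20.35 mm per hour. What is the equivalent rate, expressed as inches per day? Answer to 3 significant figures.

19.2 in/day

20.35 mm/hour × 0.0393701 in/mm × 24 hour/day = 19.2 in/day.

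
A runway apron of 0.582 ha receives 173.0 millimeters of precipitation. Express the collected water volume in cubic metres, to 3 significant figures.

1010 cubic metres

Area: 0.582 ha = 5820 m².
1 mm over 1 m² is 1 L, so volume = 173 × 5820 = 1006860 L = 1010 m³.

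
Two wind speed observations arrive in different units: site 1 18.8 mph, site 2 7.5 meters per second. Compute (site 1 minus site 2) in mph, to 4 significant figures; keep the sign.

2.023 mph

site 2: 7.5 m/s = 16.77702 mph.
Difference: 18.80000 − 16.77702 = 2.023 mph.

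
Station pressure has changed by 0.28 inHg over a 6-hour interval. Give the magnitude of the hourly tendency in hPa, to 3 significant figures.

0.28 inHg / 6 h × 33.8639 hPa/inHg = 1.58 hPa/h.

1.58 hPa per hour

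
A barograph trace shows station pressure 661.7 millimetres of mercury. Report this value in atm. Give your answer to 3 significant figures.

1 mmHg = 0.00131579 atm, so 661.7 × 0.00131579 = 0.871 atm.

0.871 atm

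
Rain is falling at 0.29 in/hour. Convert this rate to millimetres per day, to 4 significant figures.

176.8 mm/day

0.29 in/hour × 25.4 mm/in × 24 hour/day = 176.8 mm/day.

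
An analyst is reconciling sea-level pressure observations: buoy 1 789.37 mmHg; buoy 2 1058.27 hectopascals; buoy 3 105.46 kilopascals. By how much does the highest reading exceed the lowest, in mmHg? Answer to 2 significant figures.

4.4 mmHg

buoy 2: 1058.27 hPa = 793.768 mmHg.
buoy 3: 105.46 kPa = 791.015 mmHg.
Spread: 793.768 − 789.370 = 4.4 mmHg.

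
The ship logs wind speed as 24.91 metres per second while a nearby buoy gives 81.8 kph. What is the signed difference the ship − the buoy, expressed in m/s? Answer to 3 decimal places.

the buoy: 81.8 km/h = 22.72222 m/s.
Difference: 24.91000 − 22.72222 = 2.188 m/s.

2.188 m/s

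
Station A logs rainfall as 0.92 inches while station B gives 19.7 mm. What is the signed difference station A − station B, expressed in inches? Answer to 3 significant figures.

station B: 19.7 mm = 0.77559 in.
Difference: 0.92000 − 0.77559 = 0.144 in.

0.144 in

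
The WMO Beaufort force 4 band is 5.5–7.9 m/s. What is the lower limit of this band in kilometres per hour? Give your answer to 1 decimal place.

5.5–7.9 m/s × 3.6 = 19.8–28.4 km/h.

19.8 km/h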